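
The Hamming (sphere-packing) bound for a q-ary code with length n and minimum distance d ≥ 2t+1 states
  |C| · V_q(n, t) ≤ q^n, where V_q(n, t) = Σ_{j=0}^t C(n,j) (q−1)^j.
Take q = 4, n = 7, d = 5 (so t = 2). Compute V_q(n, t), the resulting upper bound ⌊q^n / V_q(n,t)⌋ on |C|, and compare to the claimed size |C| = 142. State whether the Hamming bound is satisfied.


V_q(n, t) = 211, q^n = 16384, Hamming bound = 77, |C| = 142 > bound (violated).

Step 1: Compute V_q(n, t) = Σ_{j=0}^2 C(n, j) (q−1)^j.
  j = 0: C(7,0)·(3)^0 = 1·1 = 1.
  j = 1: C(7,1)·(3)^1 = 7·3 = 21.
  j = 2: C(7,2)·(3)^2 = 21·9 = 189.
  V_q(n, t) = 1 + 21 + 189 = 211.
Step 2: q^n = 4^7 = 16384.
Step 3: Hamming bound ⌊q^n / V_q(n,t)⌋ = ⌊16384/211⌋ = 77.
Step 4: Compare |C| = 142 to 77: violated.
The claimed |C| lies above the Hamming bound, so no 4-ary code of length 7 with d ≥ 5 can have 142 codewords.


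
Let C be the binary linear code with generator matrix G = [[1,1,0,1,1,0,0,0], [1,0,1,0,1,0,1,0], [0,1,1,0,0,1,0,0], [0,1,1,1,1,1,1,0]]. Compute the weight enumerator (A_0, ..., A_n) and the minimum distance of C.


Weight distribution: A_0 = 1, A_2 = 1, A_3 = 6, A_4 = 5, A_5 = 2, A_6 = 1. Minimum distance d = 2.

Enumerate all 2^4 = 16 messages m ∈ F_2^4.
For each, compute codeword c = mG in F_2^8, then tally its weight.
  m = 0000 → c = 00000000, weight = 0.
  m = 1000 → c = 11011000, weight = 4.
  m = 0100 → c = 10101010, weight = 4.
  m = 1100 → c = 01110010, weight = 4.
  m = 0010 → c = 01100100, weight = 3.
  m = 1010 → c = 10111100, weight = 5.
  m = 0110 → c = 11001110, weight = 5.
  m = 1110 → c = 00010110, weight = 3.
  m = 0001 → c = 01111110, weight = 6.
  m = 1001 → c = 10100110, weight = 4.
  m = 0101 → c = 11010100, weight = 4.
  m = 1101 → c = 00001100, weight = 2.
  m = 0011 → c = 00011010, weight = 3.
  m = 1011 → c = 11000010, weight = 3.
  m = 0111 → c = 10110000, weight = 3.
  m = 1111 → c = 01101000, weight = 3.
Tally weights:
  weight 0: 1 codewords.
  weight 2: 1 codewords.
  weight 3: 6 codewords.
  weight 4: 5 codewords.
  weight 5: 2 codewords.
  weight 6: 1 codewords.
Minimum distance d = smallest w > 0 with A_w > 0 = 2.
Sanity: Σ A_w = 16 = 2^4 = 16 ✓.


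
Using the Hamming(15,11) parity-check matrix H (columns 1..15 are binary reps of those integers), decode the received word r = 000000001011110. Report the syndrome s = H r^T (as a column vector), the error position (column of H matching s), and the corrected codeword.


s = (1, 1, 0, 1)^T, error position = 13, corrected codeword c = 000000001011010

Compute s = H r^T mod 2 one row at a time:
  s_1 = 0 + 1 + 0 + 1 + 1 + 1 + 1 + 0 = 5 ≡ 1 (mod 2).
  s_2 = 0 + 0 + 0 + 0 + 1 + 1 + 1 + 0 = 3 ≡ 1 (mod 2).
  s_3 = 0 + 0 + 0 + 0 + 0 + 1 + 1 + 0 = 2 ≡ 0 (mod 2).
  s_4 = 0 + 0 + 0 + 0 + 1 + 1 + 1 + 0 = 3 ≡ 1 (mod 2).
s = (1, 1, 0, 1)^T — this equals column 13 of H (binary 1101), so error is at position 13.
Correct: flip bit 13 of r = 000000001011110 to get c = 000000001011010.


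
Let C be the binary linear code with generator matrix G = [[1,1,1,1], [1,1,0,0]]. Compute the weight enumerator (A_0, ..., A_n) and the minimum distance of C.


Weight distribution: A_0 = 1, A_2 = 2, A_4 = 1. Minimum distance d = 2.

Enumerate all 2^2 = 4 messages m ∈ F_2^2.
For each, compute codeword c = mG in F_2^4, then tally its weight.
  m = 00 → c = 0000, weight = 0.
  m = 10 → c = 1111, weight = 4.
  m = 01 → c = 1100, weight = 2.
  m = 11 → c = 0011, weight = 2.
Tally weights:
  weight 0: 1 codewords.
  weight 2: 2 codewords.
  weight 4: 1 codewords.
Minimum distance d = smallest w > 0 with A_w > 0 = 2.
Sanity: Σ A_w = 4 = 2^2 = 4 ✓.


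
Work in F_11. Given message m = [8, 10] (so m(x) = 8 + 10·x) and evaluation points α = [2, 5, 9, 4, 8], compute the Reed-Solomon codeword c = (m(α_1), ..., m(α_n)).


c = [6, 3, 10, 4, 0]

Message polynomial: m(x) = 8 + 10·x (mod 11).
For each evaluation point α_i, compute m(α_i) mod 11:
  α_1 = 2: Horner steps 10 → 6, so m(2) = 6.
  α_2 = 5: Horner steps 10 → 3, so m(5) = 3.
  α_3 = 9: Horner steps 10 → 10, so m(9) = 10.
  α_4 = 4: Horner steps 10 → 4, so m(4) = 4.
  α_5 = 8: Horner steps 10 → 0, so m(8) = 0.
Codeword c = [6, 3, 10, 4, 0] ∈ F_11^5.


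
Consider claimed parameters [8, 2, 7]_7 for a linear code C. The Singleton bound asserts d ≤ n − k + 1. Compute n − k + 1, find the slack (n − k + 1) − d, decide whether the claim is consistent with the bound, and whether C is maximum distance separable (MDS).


Singleton RHS = n − k + 1 = 7, slack = 0, bound satisfied, MDS.

Singleton bound: d ≤ n − k + 1.
Here n = 8, k = 2, so n − k + 1 = 7.
Given d = 7, check d ≤ 7: YES.
Slack = (n − k + 1) − d = 0.
The code is MDS (slack = 0).
Description: the claimed parameters are [8, 2, 7]_7; such a code would be MDS (meets Singleton bound).


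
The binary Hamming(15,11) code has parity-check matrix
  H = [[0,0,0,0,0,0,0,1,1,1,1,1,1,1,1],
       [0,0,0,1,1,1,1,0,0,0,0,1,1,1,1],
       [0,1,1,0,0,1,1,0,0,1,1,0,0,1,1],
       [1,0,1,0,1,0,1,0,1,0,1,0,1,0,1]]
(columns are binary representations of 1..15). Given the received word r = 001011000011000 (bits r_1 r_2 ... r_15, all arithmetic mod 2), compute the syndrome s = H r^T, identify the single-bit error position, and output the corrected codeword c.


s = (0, 1, 1, 1)^T, error position = 7, corrected codeword c = 001011100011000

Compute s = H r^T mod 2 one row at a time:
  s_1 = 0 + 0 + 0 + 1 + 1 + 0 + 0 + 0 = 2 ≡ 0 (mod 2).
  s_2 = 0 + 1 + 1 + 0 + 1 + 0 + 0 + 0 = 3 ≡ 1 (mod 2).
  s_3 = 0 + 1 + 1 + 0 + 0 + 1 + 0 + 0 = 3 ≡ 1 (mod 2).
  s_4 = 0 + 1 + 1 + 0 + 0 + 1 + 0 + 0 = 3 ≡ 1 (mod 2).
s = (0, 1, 1, 1)^T — this equals column 7 of H (binary 0111), so error is at position 7.
Correct: flip bit 7 of r = 001011000011000 to get c = 001011100011000.


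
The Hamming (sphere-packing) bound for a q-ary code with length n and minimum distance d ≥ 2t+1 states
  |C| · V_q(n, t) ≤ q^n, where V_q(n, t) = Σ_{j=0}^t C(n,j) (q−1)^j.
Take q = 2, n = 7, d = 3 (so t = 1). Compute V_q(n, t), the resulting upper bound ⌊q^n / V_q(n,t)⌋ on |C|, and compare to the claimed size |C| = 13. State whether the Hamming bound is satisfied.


V_q(n, t) = 8, q^n = 128, Hamming bound = 16, |C| = 13 ≤ bound (satisfied).

Step 1: Compute V_q(n, t) = Σ_{j=0}^1 C(n, j) (q−1)^j.
  j = 0: C(7,0)·(1)^0 = 1·1 = 1.
  j = 1: C(7,1)·(1)^1 = 7·1 = 7.
  V_q(n, t) = 1 + 7 = 8.
Step 2: q^n = 2^7 = 128.
Step 3: Hamming bound ⌊q^n / V_q(n,t)⌋ = ⌊128/8⌋ = 16.
Step 4: Compare |C| = 13 to 16: satisfied.
The claimed |C| lies below the Hamming bound.


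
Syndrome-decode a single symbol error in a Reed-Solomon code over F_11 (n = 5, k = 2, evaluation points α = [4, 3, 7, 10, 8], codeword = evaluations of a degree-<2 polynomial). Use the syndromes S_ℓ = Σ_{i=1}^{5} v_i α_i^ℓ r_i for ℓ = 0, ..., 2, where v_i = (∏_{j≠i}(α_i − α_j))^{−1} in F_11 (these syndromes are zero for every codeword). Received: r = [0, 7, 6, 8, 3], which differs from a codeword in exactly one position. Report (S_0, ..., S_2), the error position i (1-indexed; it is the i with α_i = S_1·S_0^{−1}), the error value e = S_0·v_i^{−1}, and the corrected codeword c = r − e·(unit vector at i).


S = (8, 10, 7), error at position 1, error magnitude e = 7, c = [4, 7, 6, 8, 3].

Step 1: column multipliers v_i = (∏_{j≠i}(α_i − α_j))^{−1} mod 11.
  i = 1 (α = 4): (4−3)(4−7)(4−10)(4−8) = 1·(−3)·(−6)·(−4) = −72 ≡ 5, so v_1 = 5^{−1} = 9 (mod 11).
  i = 2 (α = 3): (3−4)(3−7)(3−10)(3−8) = (−1)·(−4)·(−7)·(−5) = 140 ≡ 8, so v_2 = 8^{−1} = 7 (mod 11).
  i = 3 (α = 7): (7−4)(7−3)(7−10)(7−8) = 3·4·(−3)·(−1) = 36 ≡ 3, so v_3 = 3^{−1} = 4 (mod 11).
  i = 4 (α = 10): (10−4)(10−3)(10−7)(10−8) = 6·7·3·2 = 252 ≡ 10, so v_4 = 10^{−1} = 10 (mod 11).
  i = 5 (α = 8): (8−4)(8−3)(8−7)(8−10) = 4·5·1·(−2) = −40 ≡ 4, so v_5 = 4^{−1} = 3 (mod 11).
  v = [9, 7, 4, 10, 3].
Step 2: syndromes of r = [0, 7, 6, 8, 3] (all sums mod 11).
  S_0 = Σ v_i r_i = 9·0 + 7·7 + 4·6 + 10·8 + 3·3 = 162 ≡ 8.
  S_1 = Σ v_i α_i r_i = 9·4·0 + 7·3·7 + 4·7·6 + 10·10·8 + 3·8·3 = 1187 ≡ 10.
  α_i^2 mod 11 = [5, 9, 5, 1, 9].
  S_2 = Σ v_i α_i^2 r_i = 9·5·0 + 7·9·7 + 4·5·6 + 10·1·8 + 3·9·3 = 722 ≡ 7.
  S = (8, 10, 7) ≠ 0, so r is not a codeword (an error is present).
Step 3: locate the error. For a single error e at position i, S_ℓ = v_i·e·α_i^ℓ, so α_err = S_1/S_0.
  S_0^{−1} = 8^{−1} = 7 (mod 11), so α_err = 10·7 = 70 ≡ 4 = α_1. Error position i = 1.
  Consistency check: S_2/S_1 = 7·10 = 70 ≡ 4 = α_err ✓ (single-error assumption holds).
Step 4: error magnitude e = S_0/v_1 = S_0·∏_{j≠1}(α_1 − α_j) = 8·5 = 40 ≡ 7 (mod 11).
Step 5: correct position 1: c_1 = r_1 − e = 0 − 7 ≡ 4 (mod 11). Hence c = [4, 7, 6, 8, 3].
  Check: interpolating c through the α_i gives m(x) = 5 + 8·x (degree < 2) with m(α_i) = c_i for every i, so c is indeed a codeword.


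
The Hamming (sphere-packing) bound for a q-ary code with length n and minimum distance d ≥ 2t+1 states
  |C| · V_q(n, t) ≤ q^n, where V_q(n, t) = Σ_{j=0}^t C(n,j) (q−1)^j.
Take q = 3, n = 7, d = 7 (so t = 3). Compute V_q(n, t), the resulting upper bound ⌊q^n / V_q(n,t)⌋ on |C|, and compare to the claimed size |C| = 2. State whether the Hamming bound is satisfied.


V_q(n, t) = 379, q^n = 2187, Hamming bound = 5, |C| = 2 ≤ bound (satisfied).

Step 1: Compute V_q(n, t) = Σ_{j=0}^3 C(n, j) (q−1)^j.
  j = 0: C(7,0)·(2)^0 = 1·1 = 1.
  j = 1: C(7,1)·(2)^1 = 7·2 = 14.
  j = 2: C(7,2)·(2)^2 = 21·4 = 84.
  j = 3: C(7,3)·(2)^3 = 35·8 = 280.
  V_q(n, t) = 1 + 14 + 84 + 280 = 379.
Step 2: q^n = 3^7 = 2187.
Step 3: Hamming bound ⌊q^n / V_q(n,t)⌋ = ⌊2187/379⌋ = 5.
Step 4: Compare |C| = 2 to 5: satisfied.
The claimed |C| lies below the Hamming bound.


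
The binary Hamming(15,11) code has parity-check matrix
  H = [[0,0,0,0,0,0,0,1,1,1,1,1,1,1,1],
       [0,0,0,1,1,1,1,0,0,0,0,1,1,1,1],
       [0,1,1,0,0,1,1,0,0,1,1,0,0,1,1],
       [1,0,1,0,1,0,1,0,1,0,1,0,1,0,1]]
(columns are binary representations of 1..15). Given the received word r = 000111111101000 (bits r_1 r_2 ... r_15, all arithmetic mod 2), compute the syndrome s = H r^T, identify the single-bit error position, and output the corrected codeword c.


s = (0, 1, 1, 1)^T, error position = 7, corrected codeword c = 000111011101000

Compute s = H r^T mod 2 one row at a time:
  s_1 = 1 + 1 + 1 + 0 + 1 + 0 + 0 + 0 = 4 ≡ 0 (mod 2).
  s_2 = 1 + 1 + 1 + 1 + 1 + 0 + 0 + 0 = 5 ≡ 1 (mod 2).
  s_3 = 0 + 0 + 1 + 1 + 1 + 0 + 0 + 0 = 3 ≡ 1 (mod 2).
  s_4 = 0 + 0 + 1 + 1 + 1 + 0 + 0 + 0 = 3 ≡ 1 (mod 2).
s = (0, 1, 1, 1)^T — this equals column 7 of H (binary 0111), so error is at position 7.
Correct: flip bit 7 of r = 000111111101000 to get c = 000111011101000.


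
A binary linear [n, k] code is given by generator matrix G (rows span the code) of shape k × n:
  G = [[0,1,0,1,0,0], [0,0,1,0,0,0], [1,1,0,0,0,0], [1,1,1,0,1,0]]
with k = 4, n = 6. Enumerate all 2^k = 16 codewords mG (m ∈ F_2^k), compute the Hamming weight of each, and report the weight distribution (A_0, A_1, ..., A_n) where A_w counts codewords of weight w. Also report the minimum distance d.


Weight distribution: A_0 = 1, A_1 = 2, A_2 = 4, A_3 = 6, A_4 = 3. Minimum distance d = 1.

Enumerate all 2^4 = 16 messages m ∈ F_2^4.
For each, compute codeword c = mG in F_2^6, then tally its weight.
  m = 0000 → c = 000000, weight = 0.
  m = 1000 → c = 010100, weight = 2.
  m = 0100 → c = 001000, weight = 1.
  m = 1100 → c = 011100, weight = 3.
  m = 0010 → c = 110000, weight = 2.
  m = 1010 → c = 100100, weight = 2.
  m = 0110 → c = 111000, weight = 3.
  m = 1110 → c = 101100, weight = 3.
  m = 0001 → c = 111010, weight = 4.
  m = 1001 → c = 101110, weight = 4.
  m = 0101 → c = 110010, weight = 3.
  m = 1101 → c = 100110, weight = 3.
  m = 0011 → c = 001010, weight = 2.
  m = 1011 → c = 011110, weight = 4.
  m = 0111 → c = 000010, weight = 1.
  m = 1111 → c = 010110, weight = 3.
Tally weights:
  weight 0: 1 codewords.
  weight 1: 2 codewords.
  weight 2: 4 codewords.
  weight 3: 6 codewords.
  weight 4: 3 codewords.
Minimum distance d = smallest w > 0 with A_w > 0 = 1.
Sanity: Σ A_w = 16 = 2^4 = 16 ✓.


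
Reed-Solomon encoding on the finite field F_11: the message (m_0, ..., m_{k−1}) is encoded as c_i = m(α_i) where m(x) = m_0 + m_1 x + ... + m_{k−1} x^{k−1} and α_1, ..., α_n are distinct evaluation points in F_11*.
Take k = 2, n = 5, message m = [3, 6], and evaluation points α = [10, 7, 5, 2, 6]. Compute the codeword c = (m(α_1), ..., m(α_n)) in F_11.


c = [8, 1, 0, 4, 6]

Message polynomial: m(x) = 3 + 6·x (mod 11).
For each evaluation point α_i, compute m(α_i) mod 11:
  α_1 = 10: Horner steps 6 → 8, so m(10) = 8.
  α_2 = 7: Horner steps 6 → 1, so m(7) = 1.
  α_3 = 5: Horner steps 6 → 0, so m(5) = 0.
  α_4 = 2: Horner steps 6 → 4, so m(2) = 4.
  α_5 = 6: Horner steps 6 → 6, so m(6) = 6.
Codeword c = [8, 1, 0, 4, 6] ∈ F_11^5.


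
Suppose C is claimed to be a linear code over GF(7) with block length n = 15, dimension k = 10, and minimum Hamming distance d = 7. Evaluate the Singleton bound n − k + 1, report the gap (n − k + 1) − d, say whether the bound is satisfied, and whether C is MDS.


Singleton RHS = n − k + 1 = 6, slack = -1, bound violated (no such code; not MDS).

Singleton bound: d ≤ n − k + 1.
Here n = 15, k = 10, so n − k + 1 = 6.
Given d = 7, check d ≤ 6: NO.
Slack = (n − k + 1) − d = -1.
The slack is negative: d = 7 exceeds n − k + 1 = 6 by 1, so the Singleton bound is violated and no linear [15, 10, 7]_7 code can exist. In particular it is not MDS (MDS requires d = n − k + 1 exactly).
Description: the claimed parameters are [15, 10, 7]_7; such a code would be impossible (violates the Singleton bound).


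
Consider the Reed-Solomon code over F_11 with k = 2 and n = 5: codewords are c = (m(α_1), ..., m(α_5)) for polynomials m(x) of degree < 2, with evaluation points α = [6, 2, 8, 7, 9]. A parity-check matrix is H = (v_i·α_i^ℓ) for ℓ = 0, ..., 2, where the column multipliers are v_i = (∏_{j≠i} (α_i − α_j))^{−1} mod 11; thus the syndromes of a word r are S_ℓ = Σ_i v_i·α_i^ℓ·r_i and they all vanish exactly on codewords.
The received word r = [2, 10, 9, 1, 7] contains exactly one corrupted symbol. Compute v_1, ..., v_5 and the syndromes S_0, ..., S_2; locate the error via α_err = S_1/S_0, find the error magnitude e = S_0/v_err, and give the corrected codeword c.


S = (10, 4, 6), error at position 4, error magnitude e = 1, c = [2, 10, 9, 0, 7].

Step 1: column multipliers v_i = (∏_{j≠i}(α_i − α_j))^{−1} mod 11.
  i = 1 (α = 6): (6−2)(6−8)(6−7)(6−9) = 4·(−2)·(−1)·(−3) = −24 ≡ 9, so v_1 = 9^{−1} = 5 (mod 11).
  i = 2 (α = 2): (2−6)(2−8)(2−7)(2−9) = (−4)·(−6)·(−5)·(−7) = 840 ≡ 4, so v_2 = 4^{−1} = 3 (mod 11).
  i = 3 (α = 8): (8−6)(8−2)(8−7)(8−9) = 2·6·1·(−1) = −12 ≡ 10, so v_3 = 10^{−1} = 10 (mod 11).
  i = 4 (α = 7): (7−6)(7−2)(7−8)(7−9) = 1·5·(−1)·(−2) = 10 ≡ 10, so v_4 = 10^{−1} = 10 (mod 11).
  i = 5 (α = 9): (9−6)(9−2)(9−8)(9−7) = 3·7·1·2 = 42 ≡ 9, so v_5 = 9^{−1} = 5 (mod 11).
  v = [5, 3, 10, 10, 5].
Step 2: syndromes of r = [2, 10, 9, 1, 7] (all sums mod 11).
  S_0 = Σ v_i r_i = 5·2 + 3·10 + 10·9 + 10·1 + 5·7 = 175 ≡ 10.
  S_1 = Σ v_i α_i r_i = 5·6·2 + 3·2·10 + 10·8·9 + 10·7·1 + 5·9·7 = 1225 ≡ 4.
  α_i^2 mod 11 = [3, 4, 9, 5, 4].
  S_2 = Σ v_i α_i^2 r_i = 5·3·2 + 3·4·10 + 10·9·9 + 10·5·1 + 5·4·7 = 1150 ≡ 6.
  S = (10, 4, 6) ≠ 0, so r is not a codeword (an error is present).
Step 3: locate the error. For a single error e at position i, S_ℓ = v_i·e·α_i^ℓ, so α_err = S_1/S_0.
  S_0^{−1} = 10^{−1} = 10 (mod 11), so α_err = 4·10 = 40 ≡ 7 = α_4. Error position i = 4.
  Consistency check: S_2/S_1 = 6·3 = 18 ≡ 7 = α_err ✓ (single-error assumption holds).
Step 4: error magnitude e = S_0/v_4 = S_0·∏_{j≠4}(α_4 − α_j) = 10·10 = 100 ≡ 1 (mod 11).
Step 5: correct position 4: c_4 = r_4 − e = 1 − 1 ≡ 0 (mod 11). Hence c = [2, 10, 9, 0, 7].
  Check: interpolating c through the α_i gives m(x) = 3 + 9·x (degree < 2) with m(α_i) = c_i for every i, so c is indeed a codeword.


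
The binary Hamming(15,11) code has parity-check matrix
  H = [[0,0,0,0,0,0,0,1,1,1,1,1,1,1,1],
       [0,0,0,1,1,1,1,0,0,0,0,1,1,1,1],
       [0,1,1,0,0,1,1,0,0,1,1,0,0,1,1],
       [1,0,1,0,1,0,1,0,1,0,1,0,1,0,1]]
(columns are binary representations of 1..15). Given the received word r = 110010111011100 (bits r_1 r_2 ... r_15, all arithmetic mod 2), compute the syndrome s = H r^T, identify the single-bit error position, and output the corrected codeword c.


s = (1, 0, 1, 0)^T, error position = 10, corrected codeword c = 110010111111100

Compute s = H r^T mod 2 one row at a time:
  s_1 = 1 + 1 + 0 + 1 + 1 + 1 + 0 + 0 = 5 ≡ 1 (mod 2).
  s_2 = 0 + 1 + 0 + 1 + 1 + 1 + 0 + 0 = 4 ≡ 0 (mod 2).
  s_3 = 1 + 0 + 0 + 1 + 0 + 1 + 0 + 0 = 3 ≡ 1 (mod 2).
  s_4 = 1 + 0 + 1 + 1 + 1 + 1 + 1 + 0 = 6 ≡ 0 (mod 2).
s = (1, 0, 1, 0)^T — this equals column 10 of H (binary 1010), so error is at position 10.
Correct: flip bit 10 of r = 110010111011100 to get c = 110010111111100.


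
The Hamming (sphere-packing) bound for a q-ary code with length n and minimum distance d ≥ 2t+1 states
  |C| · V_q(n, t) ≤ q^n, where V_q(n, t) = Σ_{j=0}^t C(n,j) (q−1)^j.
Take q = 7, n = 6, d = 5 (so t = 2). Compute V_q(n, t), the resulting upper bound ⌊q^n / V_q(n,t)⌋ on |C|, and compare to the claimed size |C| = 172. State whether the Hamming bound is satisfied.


V_q(n, t) = 577, q^n = 117649, Hamming bound = 203, |C| = 172 ≤ bound (satisfied).

Step 1: Compute V_q(n, t) = Σ_{j=0}^2 C(n, j) (q−1)^j.
  j = 0: C(6,0)·(6)^0 = 1·1 = 1.
  j = 1: C(6,1)·(6)^1 = 6·6 = 36.
  j = 2: C(6,2)·(6)^2 = 15·36 = 540.
  V_q(n, t) = 1 + 36 + 540 = 577.
Step 2: q^n = 7^6 = 117649.
Step 3: Hamming bound ⌊q^n / V_q(n,t)⌋ = ⌊117649/577⌋ = 203.
Step 4: Compare |C| = 172 to 203: satisfied.
The claimed |C| lies below the Hamming bound.


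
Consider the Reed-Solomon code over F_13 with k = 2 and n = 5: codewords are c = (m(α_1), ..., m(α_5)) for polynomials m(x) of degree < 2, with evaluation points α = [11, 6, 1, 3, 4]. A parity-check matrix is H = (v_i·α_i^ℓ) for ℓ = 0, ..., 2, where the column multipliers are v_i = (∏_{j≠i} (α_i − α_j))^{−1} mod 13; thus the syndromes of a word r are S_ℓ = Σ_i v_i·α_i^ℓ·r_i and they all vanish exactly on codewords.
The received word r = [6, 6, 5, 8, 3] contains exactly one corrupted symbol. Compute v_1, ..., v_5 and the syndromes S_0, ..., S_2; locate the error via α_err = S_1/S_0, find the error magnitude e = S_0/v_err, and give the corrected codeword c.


S = (5, 3, 7), error at position 1, error magnitude e = 12, c = [7, 6, 5, 8, 3].

Step 1: column multipliers v_i = (∏_{j≠i}(α_i − α_j))^{−1} mod 13.
  i = 1 (α = 11): (11−6)(11−1)(11−3)(11−4) = 5·10·8·7 = 2800 ≡ 5, so v_1 = 5^{−1} = 8 (mod 13).
  i = 2 (α = 6): (6−11)(6−1)(6−3)(6−4) = (−5)·5·3·2 = −150 ≡ 6, so v_2 = 6^{−1} = 11 (mod 13).
  i = 3 (α = 1): (1−11)(1−6)(1−3)(1−4) = (−10)·(−5)·(−2)·(−3) = 300 ≡ 1, so v_3 = 1^{−1} = 1 (mod 13).
  i = 4 (α = 3): (3−11)(3−6)(3−1)(3−4) = (−8)·(−3)·2·(−1) = −48 ≡ 4, so v_4 = 4^{−1} = 10 (mod 13).
  i = 5 (α = 4): (4−11)(4−6)(4−1)(4−3) = (−7)·(−2)·3·1 = 42 ≡ 3, so v_5 = 3^{−1} = 9 (mod 13).
  v = [8, 11, 1, 10, 9].
Step 2: syndromes of r = [6, 6, 5, 8, 3] (all sums mod 13).
  S_0 = Σ v_i r_i = 8·6 + 11·6 + 1·5 + 10·8 + 9·3 = 226 ≡ 5.
  S_1 = Σ v_i α_i r_i = 8·11·6 + 11·6·6 + 1·1·5 + 10·3·8 + 9·4·3 = 1277 ≡ 3.
  α_i^2 mod 13 = [4, 10, 1, 9, 3].
  S_2 = Σ v_i α_i^2 r_i = 8·4·6 + 11·10·6 + 1·1·5 + 10·9·8 + 9·3·3 = 1658 ≡ 7.
  S = (5, 3, 7) ≠ 0, so r is not a codeword (an error is present).
Step 3: locate the error. For a single error e at position i, S_ℓ = v_i·e·α_i^ℓ, so α_err = S_1/S_0.
  S_0^{−1} = 5^{−1} = 8 (mod 13), so α_err = 3·8 = 24 ≡ 11 = α_1. Error position i = 1.
  Consistency check: S_2/S_1 = 7·9 = 63 ≡ 11 = α_err ✓ (single-error assumption holds).
Step 4: error magnitude e = S_0/v_1 = S_0·∏_{j≠1}(α_1 − α_j) = 5·5 = 25 ≡ 12 (mod 13).
Step 5: correct position 1: c_1 = r_1 − e = 6 − 12 ≡ 7 (mod 13). Hence c = [7, 6, 5, 8, 3].
  Check: interpolating c through the α_i gives m(x) = 10 + 8·x (degree < 2) with m(α_i) = c_i for every i, so c is indeed a codeword.


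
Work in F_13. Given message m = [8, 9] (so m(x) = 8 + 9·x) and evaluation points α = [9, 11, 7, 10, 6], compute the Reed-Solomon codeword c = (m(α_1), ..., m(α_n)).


c = [11, 3, 6, 7, 10]

Message polynomial: m(x) = 8 + 9·x (mod 13).
For each evaluation point α_i, compute m(α_i) mod 13:
  α_1 = 9: Horner steps 9 → 11, so m(9) = 11.
  α_2 = 11: Horner steps 9 → 3, so m(11) = 3.
  α_3 = 7: Horner steps 9 → 6, so m(7) = 6.
  α_4 = 10: Horner steps 9 → 7, so m(10) = 7.
  α_5 = 6: Horner steps 9 → 10, so m(6) = 10.
Codeword c = [11, 3, 6, 7, 10] ∈ F_13^5.


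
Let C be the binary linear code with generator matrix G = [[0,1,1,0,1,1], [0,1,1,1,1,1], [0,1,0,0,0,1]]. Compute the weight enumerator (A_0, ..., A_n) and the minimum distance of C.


Weight distribution: A_0 = 1, A_1 = 1, A_2 = 2, A_3 = 2, A_4 = 1, A_5 = 1. Minimum distance d = 1.

Enumerate all 2^3 = 8 messages m ∈ F_2^3.
For each, compute codeword c = mG in F_2^6, then tally its weight.
  m = 000 → c = 000000, weight = 0.
  m = 100 → c = 011011, weight = 4.
  m = 010 → c = 011111, weight = 5.
  m = 110 → c = 000100, weight = 1.
  m = 001 → c = 010001, weight = 2.
  m = 101 → c = 001010, weight = 2.
  m = 011 → c = 001110, weight = 3.
  m = 111 → c = 010101, weight = 3.
Tally weights:
  weight 0: 1 codewords.
  weight 1: 1 codewords.
  weight 2: 2 codewords.
  weight 3: 2 codewords.
  weight 4: 1 codewords.
  weight 5: 1 codewords.
Minimum distance d = smallest w > 0 with A_w > 0 = 1.
Sanity: Σ A_w = 8 = 2^3 = 8 ✓.


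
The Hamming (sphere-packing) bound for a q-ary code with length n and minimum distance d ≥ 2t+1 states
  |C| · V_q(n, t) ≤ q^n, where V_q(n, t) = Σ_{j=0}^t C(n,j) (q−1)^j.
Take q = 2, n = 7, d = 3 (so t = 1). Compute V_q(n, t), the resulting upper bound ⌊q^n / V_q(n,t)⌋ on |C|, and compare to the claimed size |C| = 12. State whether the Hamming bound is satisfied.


V_q(n, t) = 8, q^n = 128, Hamming bound = 16, |C| = 12 ≤ bound (satisfied).

Step 1: Compute V_q(n, t) = Σ_{j=0}^1 C(n, j) (q−1)^j.
  j = 0: C(7,0)·(1)^0 = 1·1 = 1.
  j = 1: C(7,1)·(1)^1 = 7·1 = 7.
  V_q(n, t) = 1 + 7 = 8.
Step 2: q^n = 2^7 = 128.
Step 3: Hamming bound ⌊q^n / V_q(n,t)⌋ = ⌊128/8⌋ = 16.
Step 4: Compare |C| = 12 to 16: satisfied.
The claimed |C| lies below the Hamming bound.


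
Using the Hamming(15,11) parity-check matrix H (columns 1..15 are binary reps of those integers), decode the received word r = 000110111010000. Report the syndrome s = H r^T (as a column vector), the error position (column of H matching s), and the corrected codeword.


s = (1, 1, 0, 0)^T, error position = 12, corrected codeword c = 000110111011000

Compute s = H r^T mod 2 one row at a time:
  s_1 = 1 + 1 + 0 + 1 + 0 + 0 + 0 + 0 = 3 ≡ 1 (mod 2).
  s_2 = 1 + 1 + 0 + 1 + 0 + 0 + 0 + 0 = 3 ≡ 1 (mod 2).
  s_3 = 0 + 0 + 0 + 1 + 0 + 1 + 0 + 0 = 2 ≡ 0 (mod 2).
  s_4 = 0 + 0 + 1 + 1 + 1 + 1 + 0 + 0 = 4 ≡ 0 (mod 2).
s = (1, 1, 0, 0)^T — this equals column 12 of H (binary 1100), so error is at position 12.
Correct: flip bit 12 of r = 000110111010000 to get c = 000110111011000.


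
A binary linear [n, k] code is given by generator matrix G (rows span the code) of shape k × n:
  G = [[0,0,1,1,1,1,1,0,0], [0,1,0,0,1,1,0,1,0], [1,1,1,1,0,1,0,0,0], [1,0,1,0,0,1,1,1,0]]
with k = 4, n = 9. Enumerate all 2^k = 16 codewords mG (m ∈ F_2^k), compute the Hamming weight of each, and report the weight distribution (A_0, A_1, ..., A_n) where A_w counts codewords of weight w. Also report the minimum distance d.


Weight distribution: A_0 = 1, A_1 = 1, A_4 = 7, A_5 = 7. Minimum distance d = 1.

Enumerate all 2^4 = 16 messages m ∈ F_2^4.
For each, compute codeword c = mG in F_2^9, then tally its weight.
  m = 0000 → c = 000000000, weight = 0.
  m = 1000 → c = 001111100, weight = 5.
  m = 0100 → c = 010011010, weight = 4.
  m = 1100 → c = 011100110, weight = 5.
  m = 0010 → c = 111101000, weight = 5.
  m = 1010 → c = 110010100, weight = 4.
  m = 0110 → c = 101110010, weight = 5.
  m = 1110 → c = 100001110, weight = 4.
  m = 0001 → c = 101001110, weight = 5.
  m = 1001 → c = 100110010, weight = 4.
  m = 0101 → c = 111010100, weight = 5.
  m = 1101 → c = 110101000, weight = 4.
  m = 0011 → c = 010100110, weight = 4.
  m = 1011 → c = 011011010, weight = 5.
  m = 0111 → c = 000111100, weight = 4.
  m = 1111 → c = 001000000, weight = 1.
Tally weights:
  weight 0: 1 codewords.
  weight 1: 1 codewords.
  weight 4: 7 codewords.
  weight 5: 7 codewords.
Minimum distance d = smallest w > 0 with A_w > 0 = 1.
Sanity: Σ A_w = 16 = 2^4 = 16 ✓.


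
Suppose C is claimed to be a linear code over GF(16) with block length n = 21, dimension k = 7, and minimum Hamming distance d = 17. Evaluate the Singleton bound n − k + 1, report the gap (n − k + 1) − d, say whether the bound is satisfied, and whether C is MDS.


Singleton RHS = n − k + 1 = 15, slack = -2, bound violated (no such code; not MDS).

Singleton bound: d ≤ n − k + 1.
Here n = 21, k = 7, so n − k + 1 = 15.
Given d = 17, check d ≤ 15: NO.
Slack = (n − k + 1) − d = -2.
The slack is negative: d = 17 exceeds n − k + 1 = 15 by 2, so the Singleton bound is violated and no linear [21, 7, 17]_16 code can exist. In particular it is not MDS (MDS requires d = n − k + 1 exactly).
Description: the claimed parameters are [21, 7, 17]_16; such a code would be impossible (violates the Singleton bound).


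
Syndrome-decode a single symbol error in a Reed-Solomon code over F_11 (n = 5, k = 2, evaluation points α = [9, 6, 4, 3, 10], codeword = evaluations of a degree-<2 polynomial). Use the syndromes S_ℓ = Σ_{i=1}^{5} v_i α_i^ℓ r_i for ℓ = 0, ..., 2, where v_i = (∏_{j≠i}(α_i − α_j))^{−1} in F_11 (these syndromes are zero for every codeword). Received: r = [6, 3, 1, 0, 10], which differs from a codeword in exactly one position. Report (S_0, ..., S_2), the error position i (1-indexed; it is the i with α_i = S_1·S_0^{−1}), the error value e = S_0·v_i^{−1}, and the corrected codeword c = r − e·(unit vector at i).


S = (1, 10, 1), error at position 5, error magnitude e = 3, c = [6, 3, 1, 0, 7].

Step 1: column multipliers v_i = (∏_{j≠i}(α_i − α_j))^{−1} mod 11.
  i = 1 (α = 9): (9−6)(9−4)(9−3)(9−10) = 3·5·6·(−1) = −90 ≡ 9, so v_1 = 9^{−1} = 5 (mod 11).
  i = 2 (α = 6): (6−9)(6−4)(6−3)(6−10) = (−3)·2·3·(−4) = 72 ≡ 6, so v_2 = 6^{−1} = 2 (mod 11).
  i = 3 (α = 4): (4−9)(4−6)(4−3)(4−10) = (−5)·(−2)·1·(−6) = −60 ≡ 6, so v_3 = 6^{−1} = 2 (mod 11).
  i = 4 (α = 3): (3−9)(3−6)(3−4)(3−10) = (−6)·(−3)·(−1)·(−7) = 126 ≡ 5, so v_4 = 5^{−1} = 9 (mod 11).
  i = 5 (α = 10): (10−9)(10−6)(10−4)(10−3) = 1·4·6·7 = 168 ≡ 3, so v_5 = 3^{−1} = 4 (mod 11).
  v = [5, 2, 2, 9, 4].
Step 2: syndromes of r = [6, 3, 1, 0, 10] (all sums mod 11).
  S_0 = Σ v_i r_i = 5·6 + 2·3 + 2·1 + 9·0 + 4·10 = 78 ≡ 1.
  S_1 = Σ v_i α_i r_i = 5·9·6 + 2·6·3 + 2·4·1 + 9·3·0 + 4·10·10 = 714 ≡ 10.
  α_i^2 mod 11 = [4, 3, 5, 9, 1].
  S_2 = Σ v_i α_i^2 r_i = 5·4·6 + 2·3·3 + 2·5·1 + 9·9·0 + 4·1·10 = 188 ≡ 1.
  S = (1, 10, 1) ≠ 0, so r is not a codeword (an error is present).
Step 3: locate the error. For a single error e at position i, S_ℓ = v_i·e·α_i^ℓ, so α_err = S_1/S_0.
  S_0^{−1} = 1^{−1} = 1 (mod 11), so α_err = 10·1 = 10 ≡ 10 = α_5. Error position i = 5.
  Consistency check: S_2/S_1 = 1·10 = 10 ≡ 10 = α_err ✓ (single-error assumption holds).
Step 4: error magnitude e = S_0/v_5 = S_0·∏_{j≠5}(α_5 − α_j) = 1·3 = 3 ≡ 3 (mod 11).
Step 5: correct position 5: c_5 = r_5 − e = 10 − 3 ≡ 7 (mod 11). Hence c = [6, 3, 1, 0, 7].
  Check: interpolating c through the α_i gives m(x) = 8 + 1·x (degree < 2) with m(α_i) = c_i for every i, so c is indeed a codeword.


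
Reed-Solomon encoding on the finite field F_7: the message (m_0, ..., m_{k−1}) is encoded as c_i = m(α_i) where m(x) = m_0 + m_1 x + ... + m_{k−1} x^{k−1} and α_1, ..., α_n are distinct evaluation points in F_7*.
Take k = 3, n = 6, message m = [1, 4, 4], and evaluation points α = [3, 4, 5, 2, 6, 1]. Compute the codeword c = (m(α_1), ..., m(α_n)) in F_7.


c = [0, 4, 2, 4, 1, 2]

Message polynomial: m(x) = 1 + 4·x + 4·x^2 (mod 7).
For each evaluation point α_i, compute m(α_i) mod 7:
  α_1 = 3: Horner steps 4 → 2 → 0, so m(3) = 0.
  α_2 = 4: Horner steps 4 → 6 → 4, so m(4) = 4.
  α_3 = 5: Horner steps 4 → 3 → 2, so m(5) = 2.
  α_4 = 2: Horner steps 4 → 5 → 4, so m(2) = 4.
  α_5 = 6: Horner steps 4 → 0 → 1, so m(6) = 1.
  α_6 = 1: Horner steps 4 → 1 → 2, so m(1) = 2.
Codeword c = [0, 4, 2, 4, 1, 2] ∈ F_7^6.


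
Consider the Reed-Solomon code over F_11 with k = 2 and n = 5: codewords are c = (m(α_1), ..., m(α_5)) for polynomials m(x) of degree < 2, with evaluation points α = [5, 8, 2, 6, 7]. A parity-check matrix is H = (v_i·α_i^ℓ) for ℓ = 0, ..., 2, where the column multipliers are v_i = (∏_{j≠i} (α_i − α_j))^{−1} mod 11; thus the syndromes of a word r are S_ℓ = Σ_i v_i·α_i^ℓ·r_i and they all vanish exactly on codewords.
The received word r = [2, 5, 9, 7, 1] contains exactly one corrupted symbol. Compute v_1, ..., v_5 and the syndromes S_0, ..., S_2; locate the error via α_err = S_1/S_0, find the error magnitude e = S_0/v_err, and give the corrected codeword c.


S = (7, 1, 8), error at position 2, error magnitude e = 10, c = [2, 6, 9, 7, 1].

Step 1: column multipliers v_i = (∏_{j≠i}(α_i − α_j))^{−1} mod 11.
  i = 1 (α = 5): (5−8)(5−2)(5−6)(5−7) = (−3)·3·(−1)·(−2) = −18 ≡ 4, so v_1 = 4^{−1} = 3 (mod 11).
  i = 2 (α = 8): (8−5)(8−2)(8−6)(8−7) = 3·6·2·1 = 36 ≡ 3, so v_2 = 3^{−1} = 4 (mod 11).
  i = 3 (α = 2): (2−5)(2−8)(2−6)(2−7) = (−3)·(−6)·(−4)·(−5) = 360 ≡ 8, so v_3 = 8^{−1} = 7 (mod 11).
  i = 4 (α = 6): (6−5)(6−8)(6−2)(6−7) = 1·(−2)·4·(−1) = 8 ≡ 8, so v_4 = 8^{−1} = 7 (mod 11).
  i = 5 (α = 7): (7−5)(7−8)(7−2)(7−6) = 2·(−1)·5·1 = −10 ≡ 1, so v_5 = 1^{−1} = 1 (mod 11).
  v = [3, 4, 7, 7, 1].
Step 2: syndromes of r = [2, 5, 9, 7, 1] (all sums mod 11).
  S_0 = Σ v_i r_i = 3·2 + 4·5 + 7·9 + 7·7 + 1·1 = 139 ≡ 7.
  S_1 = Σ v_i α_i r_i = 3·5·2 + 4·8·5 + 7·2·9 + 7·6·7 + 1·7·1 = 617 ≡ 1.
  α_i^2 mod 11 = [3, 9, 4, 3, 5].
  S_2 = Σ v_i α_i^2 r_i = 3·3·2 + 4·9·5 + 7·4·9 + 7·3·7 + 1·5·1 = 602 ≡ 8.
  S = (7, 1, 8) ≠ 0, so r is not a codeword (an error is present).
Step 3: locate the error. For a single error e at position i, S_ℓ = v_i·e·α_i^ℓ, so α_err = S_1/S_0.
  S_0^{−1} = 7^{−1} = 8 (mod 11), so α_err = 1·8 = 8 ≡ 8 = α_2. Error position i = 2.
  Consistency check: S_2/S_1 = 8·1 = 8 ≡ 8 = α_err ✓ (single-error assumption holds).
Step 4: error magnitude e = S_0/v_2 = S_0·∏_{j≠2}(α_2 − α_j) = 7·3 = 21 ≡ 10 (mod 11).
Step 5: correct position 2: c_2 = r_2 − e = 5 − 10 ≡ 6 (mod 11). Hence c = [2, 6, 9, 7, 1].
  Check: interpolating c through the α_i gives m(x) = 10 + 5·x (degree < 2) with m(α_i) = c_i for every i, so c is indeed a codeword.


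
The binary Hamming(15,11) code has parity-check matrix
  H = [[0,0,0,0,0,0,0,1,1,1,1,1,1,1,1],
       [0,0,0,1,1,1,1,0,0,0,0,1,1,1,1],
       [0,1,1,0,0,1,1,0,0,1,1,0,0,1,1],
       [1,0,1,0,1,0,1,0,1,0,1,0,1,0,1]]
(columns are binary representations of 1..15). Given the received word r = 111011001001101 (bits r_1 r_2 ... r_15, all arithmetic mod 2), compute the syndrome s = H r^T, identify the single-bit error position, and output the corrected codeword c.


s = (0, 1, 0, 0)^T, error position = 4, corrected codeword c = 111111001001101

Compute s = H r^T mod 2 one row at a time:
  s_1 = 0 + 1 + 0 + 0 + 1 + 1 + 0 + 1 = 4 ≡ 0 (mod 2).
  s_2 = 0 + 1 + 1 + 0 + 1 + 1 + 0 + 1 = 5 ≡ 1 (mod 2).
  s_3 = 1 + 1 + 1 + 0 + 0 + 0 + 0 + 1 = 4 ≡ 0 (mod 2).
  s_4 = 1 + 1 + 1 + 0 + 1 + 0 + 1 + 1 = 6 ≡ 0 (mod 2).
s = (0, 1, 0, 0)^T — this equals column 4 of H (binary 0100), so error is at position 4.
Correct: flip bit 4 of r = 111011001001101 to get c = 111111001001101.


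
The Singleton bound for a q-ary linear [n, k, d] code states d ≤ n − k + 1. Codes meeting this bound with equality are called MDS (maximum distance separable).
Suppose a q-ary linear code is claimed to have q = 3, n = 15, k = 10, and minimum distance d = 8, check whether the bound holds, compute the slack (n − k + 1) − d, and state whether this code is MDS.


Singleton RHS = n − k + 1 = 6, slack = -2, bound violated (no such code; not MDS).

Singleton bound: d ≤ n − k + 1.
Here n = 15, k = 10, so n − k + 1 = 6.
Given d = 8, check d ≤ 6: NO.
Slack = (n − k + 1) − d = -2.
The slack is negative: d = 8 exceeds n − k + 1 = 6 by 2, so the Singleton bound is violated and no linear [15, 10, 8]_3 code can exist. In particular it is not MDS (MDS requires d = n − k + 1 exactly).
Description: the claimed parameters are [15, 10, 8]_3; such a code would be impossible (violates the Singleton bound).


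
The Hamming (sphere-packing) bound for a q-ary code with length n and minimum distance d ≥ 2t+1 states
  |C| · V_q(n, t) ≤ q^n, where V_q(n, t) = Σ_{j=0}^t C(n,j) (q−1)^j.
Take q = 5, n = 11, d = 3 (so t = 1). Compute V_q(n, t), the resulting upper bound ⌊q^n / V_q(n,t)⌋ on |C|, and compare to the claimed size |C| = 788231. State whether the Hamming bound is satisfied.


V_q(n, t) = 45, q^n = 48828125, Hamming bound = 1085069, |C| = 788231 ≤ bound (satisfied).

Step 1: Compute V_q(n, t) = Σ_{j=0}^1 C(n, j) (q−1)^j.
  j = 0: C(11,0)·(4)^0 = 1·1 = 1.
  j = 1: C(11,1)·(4)^1 = 11·4 = 44.
  V_q(n, t) = 1 + 44 = 45.
Step 2: q^n = 5^11 = 48828125.
Step 3: Hamming bound ⌊q^n / V_q(n,t)⌋ = ⌊48828125/45⌋ = 1085069.
Step 4: Compare |C| = 788231 to 1085069: satisfied.
The claimed |C| lies below the Hamming bound.


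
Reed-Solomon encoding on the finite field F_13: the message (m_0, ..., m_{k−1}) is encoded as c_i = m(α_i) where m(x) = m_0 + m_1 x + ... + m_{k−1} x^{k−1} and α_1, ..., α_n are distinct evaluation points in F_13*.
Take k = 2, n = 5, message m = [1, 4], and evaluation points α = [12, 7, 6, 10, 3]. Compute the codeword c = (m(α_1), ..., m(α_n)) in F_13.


c = [10, 3, 12, 2, 0]

Message polynomial: m(x) = 1 + 4·x (mod 13).
For each evaluation point α_i, compute m(α_i) mod 13:
  α_1 = 12: Horner steps 4 → 10, so m(12) = 10.
  α_2 = 7: Horner steps 4 → 3, so m(7) = 3.
  α_3 = 6: Horner steps 4 → 12, so m(6) = 12.
  α_4 = 10: Horner steps 4 → 2, so m(10) = 2.
  α_5 = 3: Horner steps 4 → 0, so m(3) = 0.
Codeword c = [10, 3, 12, 2, 0] ∈ F_13^5.


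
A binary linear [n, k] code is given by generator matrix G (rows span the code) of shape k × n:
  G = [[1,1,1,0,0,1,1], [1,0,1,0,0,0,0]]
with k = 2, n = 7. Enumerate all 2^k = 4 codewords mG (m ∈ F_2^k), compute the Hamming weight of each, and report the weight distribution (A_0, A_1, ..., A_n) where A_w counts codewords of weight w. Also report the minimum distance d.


Weight distribution: A_0 = 1, A_2 = 1, A_3 = 1, A_5 = 1. Minimum distance d = 2.

Enumerate all 2^2 = 4 messages m ∈ F_2^2.
For each, compute codeword c = mG in F_2^7, then tally its weight.
  m = 00 → c = 0000000, weight = 0.
  m = 10 → c = 1110011, weight = 5.
  m = 01 → c = 1010000, weight = 2.
  m = 11 → c = 0100011, weight = 3.
Tally weights:
  weight 0: 1 codewords.
  weight 2: 1 codewords.
  weight 3: 1 codewords.
  weight 5: 1 codewords.
Minimum distance d = smallest w > 0 with A_w > 0 = 2.
Sanity: Σ A_w = 4 = 2^2 = 4 ✓.


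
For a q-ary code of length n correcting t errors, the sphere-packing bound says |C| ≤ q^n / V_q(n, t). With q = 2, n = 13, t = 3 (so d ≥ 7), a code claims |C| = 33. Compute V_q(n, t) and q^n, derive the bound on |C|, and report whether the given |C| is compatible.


V_q(n, t) = 378, q^n = 8192, Hamming bound = 21, |C| = 33 > bound (violated).

Step 1: Compute V_q(n, t) = Σ_{j=0}^3 C(n, j) (q−1)^j.
  j = 0: C(13,0)·(1)^0 = 1·1 = 1.
  j = 1: C(13,1)·(1)^1 = 13·1 = 13.
  j = 2: C(13,2)·(1)^2 = 78·1 = 78.
  j = 3: C(13,3)·(1)^3 = 286·1 = 286.
  V_q(n, t) = 1 + 13 + 78 + 286 = 378.
Step 2: q^n = 2^13 = 8192.
Step 3: Hamming bound ⌊q^n / V_q(n,t)⌋ = ⌊8192/378⌋ = 21.
Step 4: Compare |C| = 33 to 21: violated.
The claimed |C| lies above the Hamming bound, so no 2-ary code of length 13 with d ≥ 7 can have 33 codewords.


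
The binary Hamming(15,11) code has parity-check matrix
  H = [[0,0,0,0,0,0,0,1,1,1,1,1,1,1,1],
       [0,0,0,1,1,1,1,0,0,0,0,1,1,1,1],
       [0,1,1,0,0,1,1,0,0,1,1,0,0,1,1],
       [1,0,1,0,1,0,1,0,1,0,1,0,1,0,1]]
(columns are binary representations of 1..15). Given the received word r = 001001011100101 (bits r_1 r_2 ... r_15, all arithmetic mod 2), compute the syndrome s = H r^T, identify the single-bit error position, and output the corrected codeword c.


s = (1, 1, 0, 0)^T, error position = 12, corrected codeword c = 001001011101101

Compute s = H r^T mod 2 one row at a time:
  s_1 = 1 + 1 + 1 + 0 + 0 + 1 + 0 + 1 = 5 ≡ 1 (mod 2).
  s_2 = 0 + 0 + 1 + 0 + 0 + 1 + 0 + 1 = 3 ≡ 1 (mod 2).
  s_3 = 0 + 1 + 1 + 0 + 1 + 0 + 0 + 1 = 4 ≡ 0 (mod 2).
  s_4 = 0 + 1 + 0 + 0 + 1 + 0 + 1 + 1 = 4 ≡ 0 (mod 2).
s = (1, 1, 0, 0)^T — this equals column 12 of H (binary 1100), so error is at position 12.
Correct: flip bit 12 of r = 001001011100101 to get c = 001001011101101.


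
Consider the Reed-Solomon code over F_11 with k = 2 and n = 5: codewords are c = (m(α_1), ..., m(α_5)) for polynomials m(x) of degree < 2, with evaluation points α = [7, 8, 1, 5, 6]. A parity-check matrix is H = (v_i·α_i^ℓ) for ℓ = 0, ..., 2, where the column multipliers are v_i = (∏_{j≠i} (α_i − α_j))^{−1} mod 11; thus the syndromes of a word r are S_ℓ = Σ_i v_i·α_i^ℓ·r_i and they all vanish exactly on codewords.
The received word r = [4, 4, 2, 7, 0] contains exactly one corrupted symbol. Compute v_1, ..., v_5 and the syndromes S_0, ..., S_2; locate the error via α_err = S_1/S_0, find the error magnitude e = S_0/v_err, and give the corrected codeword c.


S = (2, 5, 7), error at position 2, error magnitude e = 7, c = [4, 8, 2, 7, 0].

Step 1: column multipliers v_i = (∏_{j≠i}(α_i − α_j))^{−1} mod 11.
  i = 1 (α = 7): (7−8)(7−1)(7−5)(7−6) = (−1)·6·2·1 = −12 ≡ 10, so v_1 = 10^{−1} = 10 (mod 11).
  i = 2 (α = 8): (8−7)(8−1)(8−5)(8−6) = 1·7·3·2 = 42 ≡ 9, so v_2 = 9^{−1} = 5 (mod 11).
  i = 3 (α = 1): (1−7)(1−8)(1−5)(1−6) = (−6)·(−7)·(−4)·(−5) = 840 ≡ 4, so v_3 = 4^{−1} = 3 (mod 11).
  i = 4 (α = 5): (5−7)(5−8)(5−1)(5−6) = (−2)·(−3)·4·(−1) = −24 ≡ 9, so v_4 = 9^{−1} = 5 (mod 11).
  i = 5 (α = 6): (6−7)(6−8)(6−1)(6−5) = (−1)·(−2)·5·1 = 10 ≡ 10, so v_5 = 10^{−1} = 10 (mod 11).
  v = [10, 5, 3, 5, 10].
Step 2: syndromes of r = [4, 4, 2, 7, 0] (all sums mod 11).
  S_0 = Σ v_i r_i = 10·4 + 5·4 + 3·2 + 5·7 + 10·0 = 101 ≡ 2.
  S_1 = Σ v_i α_i r_i = 10·7·4 + 5·8·4 + 3·1·2 + 5·5·7 + 10·6·0 = 621 ≡ 5.
  α_i^2 mod 11 = [5, 9, 1, 3, 3].
  S_2 = Σ v_i α_i^2 r_i = 10·5·4 + 5·9·4 + 3·1·2 + 5·3·7 + 10·3·0 = 491 ≡ 7.
  S = (2, 5, 7) ≠ 0, so r is not a codeword (an error is present).
Step 3: locate the error. For a single error e at position i, S_ℓ = v_i·e·α_i^ℓ, so α_err = S_1/S_0.
  S_0^{−1} = 2^{−1} = 6 (mod 11), so α_err = 5·6 = 30 ≡ 8 = α_2. Error position i = 2.
  Consistency check: S_2/S_1 = 7·9 = 63 ≡ 8 = α_err ✓ (single-error assumption holds).
Step 4: error magnitude e = S_0/v_2 = S_0·∏_{j≠2}(α_2 − α_j) = 2·9 = 18 ≡ 7 (mod 11).
Step 5: correct position 2: c_2 = r_2 − e = 4 − 7 ≡ 8 (mod 11). Hence c = [4, 8, 2, 7, 0].
  Check: interpolating c through the α_i gives m(x) = 9 + 4·x (degree < 2) with m(α_i) = c_i for every i, so c is indeed a codeword.
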